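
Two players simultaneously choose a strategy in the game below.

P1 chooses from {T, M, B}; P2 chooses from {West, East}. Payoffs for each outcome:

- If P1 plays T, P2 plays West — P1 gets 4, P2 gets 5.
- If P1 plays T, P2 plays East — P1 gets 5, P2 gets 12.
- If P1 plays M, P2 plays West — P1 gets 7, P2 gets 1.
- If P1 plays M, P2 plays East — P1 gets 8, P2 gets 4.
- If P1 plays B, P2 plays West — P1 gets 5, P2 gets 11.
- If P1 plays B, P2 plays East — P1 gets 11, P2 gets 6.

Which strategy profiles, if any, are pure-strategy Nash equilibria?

Mark each player's best response to every combination of opponents' strategies; a profile where every player is best-responding is a pure Nash equilibrium.
P1 against West: payoffs 4, 7, 5 → best response M.
P1 against East: payoffs 5, 8, 11 → best response B.
P2 against T: payoffs 5, 12 → best response East.
P2 against M: payoffs 1, 4 → best response East.
P2 against B: payoffs 11, 6 → best response West.
No profile is a mutual best response for all players.

This game has no pure Nash equilibrium.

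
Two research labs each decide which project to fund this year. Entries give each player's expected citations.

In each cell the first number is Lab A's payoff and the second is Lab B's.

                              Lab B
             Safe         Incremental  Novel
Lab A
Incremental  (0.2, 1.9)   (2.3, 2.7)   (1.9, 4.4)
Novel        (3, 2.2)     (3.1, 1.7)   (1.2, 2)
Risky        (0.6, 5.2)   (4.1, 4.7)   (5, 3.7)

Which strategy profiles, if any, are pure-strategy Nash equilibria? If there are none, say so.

(Incremental, Safe): Lab A can switch to Novel (0.2 → 3). Not NE.
(Incremental, Incremental): Lab A can switch to Novel (2.3 → 3.1). Not NE.
(Incremental, Novel): Lab A can switch to Risky (1.9 → 5). Not NE.
(Novel, Safe): Lab A gets 3, best alternative 0.6; Lab B gets 2.2, best alternative 2. No profitable deviation — NE.
(Novel, Incremental): Lab A can switch to Risky (3.1 → 4.1). Not NE.
(Novel, Novel): Lab A can switch to Incremental (1.2 → 1.9). Not NE.
(Risky, Safe): Lab A can switch to Novel (0.6 → 3). Not NE.
(Risky, Incremental): Lab B can switch to Safe (4.7 → 5.2). Not NE.
(Risky, Novel): Lab B can switch to Safe (3.7 → 5.2). Not NE.

(Novel, Safe)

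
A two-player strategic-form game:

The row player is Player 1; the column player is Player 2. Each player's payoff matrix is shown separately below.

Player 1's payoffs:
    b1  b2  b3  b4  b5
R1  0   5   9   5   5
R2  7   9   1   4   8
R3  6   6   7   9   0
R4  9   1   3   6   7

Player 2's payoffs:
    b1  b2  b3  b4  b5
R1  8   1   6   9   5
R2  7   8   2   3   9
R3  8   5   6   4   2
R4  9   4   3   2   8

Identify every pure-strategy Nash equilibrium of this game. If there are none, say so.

(R2, b5), (R4, b1)

Mark each player's best response to every combination of opponents' strategies; a profile where every player is best-responding is a pure Nash equilibrium.
Player 1 against b1: payoffs 0, 7, 6, 9 → best response R4.
Player 1 against b2: payoffs 5, 9, 6, 1 → best response R2.
Player 1 against b3: payoffs 9, 1, 7, 3 → best response R1.
Player 1 against b4: payoffs 5, 4, 9, 6 → best response R3.
Player 1 against b5: payoffs 5, 8, 0, 7 → best response R2.
Player 2 against R1: payoffs 8, 1, 6, 9, 5 → best response b4.
Player 2 against R2: payoffs 7, 8, 2, 3, 9 → best response b5.
Player 2 against R3: payoffs 8, 5, 6, 4, 2 → best response b1.
Player 2 against R4: payoffs 9, 4, 3, 2, 8 → best response b1.
Mutual best responses: (R2, b5); (R4, b1).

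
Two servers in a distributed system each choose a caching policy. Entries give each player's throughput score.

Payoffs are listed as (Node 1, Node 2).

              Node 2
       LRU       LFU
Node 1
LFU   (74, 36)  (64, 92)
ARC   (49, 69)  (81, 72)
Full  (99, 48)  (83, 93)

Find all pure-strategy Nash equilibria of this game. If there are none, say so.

Pure NE: (Full, LFU)

(LFU, LRU): Node 1 can switch to Full (74 → 99). Not NE.
(LFU, LFU): Node 1 can switch to ARC (64 → 81). Not NE.
(ARC, LRU): Node 1 can switch to LFU (49 → 74). Not NE.
(ARC, LFU): Node 1 can switch to Full (81 → 83). Not NE.
(Full, LRU): Node 2 can switch to LFU (48 → 93). Not NE.
(Full, LFU): Node 1 gets 83, best alternative 81; Node 2 gets 93, best alternative 48. No profitable deviation — NE.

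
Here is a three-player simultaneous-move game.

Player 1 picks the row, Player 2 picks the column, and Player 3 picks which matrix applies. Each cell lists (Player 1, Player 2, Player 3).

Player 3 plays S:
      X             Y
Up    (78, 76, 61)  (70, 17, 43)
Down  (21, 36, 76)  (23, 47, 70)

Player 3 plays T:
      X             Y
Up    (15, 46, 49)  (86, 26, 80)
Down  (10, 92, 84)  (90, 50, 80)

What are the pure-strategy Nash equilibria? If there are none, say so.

(Up, X, S)

(Up, X, S): Player 1 gets 78, best alternative 21; Player 2 gets 76, best alternative 17; Player 3 gets 61, best alternative 49. No profitable deviation — NE.
(Up, X, T): Player 3 can switch to S (49 → 61). Not NE.
(Up, Y, S): Player 2 can switch to X (17 → 76). Not NE.
(Up, Y, T): Player 1 can switch to Down (86 → 90). Not NE.
(Down, X, S): Player 1 can switch to Up (21 → 78). Not NE.
(Down, X, T): Player 1 can switch to Up (10 → 15). Not NE.
(Down, Y, S): Player 1 can switch to Up (23 → 70). Not NE.
(The remaining 1 profile has a profitable deviation by the same check.)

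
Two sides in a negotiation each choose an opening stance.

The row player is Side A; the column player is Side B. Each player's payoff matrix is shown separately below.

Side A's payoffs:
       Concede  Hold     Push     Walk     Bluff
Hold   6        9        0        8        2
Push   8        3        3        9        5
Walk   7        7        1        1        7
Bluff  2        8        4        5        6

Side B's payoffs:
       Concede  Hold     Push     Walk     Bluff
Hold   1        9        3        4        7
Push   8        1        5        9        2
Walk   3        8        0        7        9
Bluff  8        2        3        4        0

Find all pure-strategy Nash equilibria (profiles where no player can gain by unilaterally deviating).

(Hold, Hold), (Push, Walk), (Walk, Bluff)

Check each profile: it is a Nash equilibrium iff no player can strictly gain by switching unilaterally.
(Hold, Concede): Side A can switch to Push (6 → 8). Not NE.
(Hold, Hold): Side A gets 9, best alternative 8; Side B gets 9, best alternative 7. No profitable deviation — NE.
(Hold, Push): Side A can switch to Push (0 → 3). Not NE.
(Hold, Walk): Side A can switch to Push (8 → 9). Not NE.
(Hold, Bluff): Side A can switch to Push (2 → 5). Not NE.
(Push, Concede): Side B can switch to Walk (8 → 9). Not NE.
(Push, Hold): Side A can switch to Hold (3 → 9). Not NE.
(Push, Push): Side A can switch to Bluff (3 → 4). Not NE.
(Push, Walk): Side A gets 9, best alternative 8; Side B gets 9, best alternative 8. No profitable deviation — NE.
(Push, Bluff): Side A can switch to Walk (5 → 7). Not NE.
(Walk, Concede): Side A can switch to Push (7 → 8). Not NE.
(Walk, Hold): Side A can switch to Hold (7 → 9). Not NE.
(Walk, Push): Side A can switch to Push (1 → 3). Not NE.
(Walk, Walk): Side A can switch to Hold (1 → 8). Not NE.
(Walk, Bluff): Side A gets 7, best alternative 6; Side B gets 9, best alternative 8. No profitable deviation — NE.
(The remaining 5 profiles each have a profitable deviation by the same check.)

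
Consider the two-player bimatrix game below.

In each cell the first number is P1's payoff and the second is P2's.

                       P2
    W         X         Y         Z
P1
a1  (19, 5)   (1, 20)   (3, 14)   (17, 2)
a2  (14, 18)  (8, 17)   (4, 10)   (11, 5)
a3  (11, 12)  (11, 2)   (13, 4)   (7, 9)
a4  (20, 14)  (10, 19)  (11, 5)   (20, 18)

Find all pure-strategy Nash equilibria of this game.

This game has no pure Nash equilibrium.

(a1, W): P1 can switch to a4 (19 → 20). Not NE.
(a1, X): P1 can switch to a2 (1 → 8). Not NE.
(a1, Y): P1 can switch to a2 (3 → 4). Not NE.
(a1, Z): P1 can switch to a4 (17 → 20). Not NE.
(a2, W): P1 can switch to a1 (14 → 19). Not NE.
(a2, X): P1 can switch to a3 (8 → 11). Not NE.
(a2, Y): P1 can switch to a3 (4 → 13). Not NE.
(a2, Z): P1 can switch to a1 (11 → 17). Not NE.
(a3, W): P1 can switch to a1 (11 → 19). Not NE.
(a3, X): P2 can switch to W (2 → 12). Not NE.
(The remaining 6 profiles each have a profitable deviation by the same check.)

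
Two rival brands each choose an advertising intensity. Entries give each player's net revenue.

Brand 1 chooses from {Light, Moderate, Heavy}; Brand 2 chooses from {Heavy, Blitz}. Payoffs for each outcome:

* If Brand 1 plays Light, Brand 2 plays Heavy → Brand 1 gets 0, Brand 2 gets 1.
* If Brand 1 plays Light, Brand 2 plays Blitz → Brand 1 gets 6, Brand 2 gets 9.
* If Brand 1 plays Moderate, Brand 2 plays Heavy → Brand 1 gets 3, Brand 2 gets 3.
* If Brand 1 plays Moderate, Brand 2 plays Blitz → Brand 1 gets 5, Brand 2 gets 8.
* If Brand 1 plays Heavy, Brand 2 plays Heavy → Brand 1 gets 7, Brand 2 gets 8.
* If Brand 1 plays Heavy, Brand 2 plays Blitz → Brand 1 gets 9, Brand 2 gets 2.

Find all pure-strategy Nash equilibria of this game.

For each strategy profile, look for a profitable unilateral deviation.
(Light, Heavy): Brand 1 can switch to Moderate (0 → 3). Not NE.
(Light, Blitz): Brand 1 can switch to Heavy (6 → 9). Not NE.
(Moderate, Heavy): Brand 1 can switch to Heavy (3 → 7). Not NE.
(Moderate, Blitz): Brand 1 can switch to Light (5 → 6). Not NE.
(Heavy, Heavy): Brand 1 gets 7, best alternative 3; Brand 2 gets 8, best alternative 2. No profitable deviation — NE.
(Heavy, Blitz): Brand 2 can switch to Heavy (2 → 8). Not NE.

The unique pure-strategy Nash equilibrium is (Heavy, Heavy).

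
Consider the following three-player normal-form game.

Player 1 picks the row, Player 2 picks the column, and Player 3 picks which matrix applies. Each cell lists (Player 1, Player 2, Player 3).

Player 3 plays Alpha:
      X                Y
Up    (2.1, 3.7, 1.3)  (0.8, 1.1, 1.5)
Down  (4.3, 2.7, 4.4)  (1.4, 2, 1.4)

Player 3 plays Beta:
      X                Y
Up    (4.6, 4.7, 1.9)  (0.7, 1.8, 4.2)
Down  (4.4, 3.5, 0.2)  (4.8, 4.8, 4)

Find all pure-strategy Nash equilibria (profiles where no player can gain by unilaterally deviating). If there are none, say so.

The pure Nash equilibria are (Up, X, Beta); (Down, X, Alpha); (Down, Y, Beta).

(Up, X, Alpha): Player 1 can switch to Down (2.1 → 4.3). Not NE.
(Up, X, Beta): Player 1 gets 4.6, best alternative 4.4; Player 2 gets 4.7, best alternative 1.8; Player 3 gets 1.9, best alternative 1.3. No profitable deviation — NE.
(Up, Y, Alpha): Player 1 can switch to Down (0.8 → 1.4). Not NE.
(Up, Y, Beta): Player 1 can switch to Down (0.7 → 4.8). Not NE.
(Down, X, Alpha): Player 1 gets 4.3, best alternative 2.1; Player 2 gets 2.7, best alternative 2; Player 3 gets 4.4, best alternative 0.2. No profitable deviation — NE.
(Down, X, Beta): Player 1 can switch to Up (4.4 → 4.6). Not NE.
(Down, Y, Alpha): Player 2 can switch to X (2 → 2.7). Not NE.
(Down, Y, Beta): Player 1 gets 4.8, best alternative 0.7; Player 2 gets 4.8, best alternative 3.5; Player 3 gets 4, best alternative 1.4. No profitable deviation — NE.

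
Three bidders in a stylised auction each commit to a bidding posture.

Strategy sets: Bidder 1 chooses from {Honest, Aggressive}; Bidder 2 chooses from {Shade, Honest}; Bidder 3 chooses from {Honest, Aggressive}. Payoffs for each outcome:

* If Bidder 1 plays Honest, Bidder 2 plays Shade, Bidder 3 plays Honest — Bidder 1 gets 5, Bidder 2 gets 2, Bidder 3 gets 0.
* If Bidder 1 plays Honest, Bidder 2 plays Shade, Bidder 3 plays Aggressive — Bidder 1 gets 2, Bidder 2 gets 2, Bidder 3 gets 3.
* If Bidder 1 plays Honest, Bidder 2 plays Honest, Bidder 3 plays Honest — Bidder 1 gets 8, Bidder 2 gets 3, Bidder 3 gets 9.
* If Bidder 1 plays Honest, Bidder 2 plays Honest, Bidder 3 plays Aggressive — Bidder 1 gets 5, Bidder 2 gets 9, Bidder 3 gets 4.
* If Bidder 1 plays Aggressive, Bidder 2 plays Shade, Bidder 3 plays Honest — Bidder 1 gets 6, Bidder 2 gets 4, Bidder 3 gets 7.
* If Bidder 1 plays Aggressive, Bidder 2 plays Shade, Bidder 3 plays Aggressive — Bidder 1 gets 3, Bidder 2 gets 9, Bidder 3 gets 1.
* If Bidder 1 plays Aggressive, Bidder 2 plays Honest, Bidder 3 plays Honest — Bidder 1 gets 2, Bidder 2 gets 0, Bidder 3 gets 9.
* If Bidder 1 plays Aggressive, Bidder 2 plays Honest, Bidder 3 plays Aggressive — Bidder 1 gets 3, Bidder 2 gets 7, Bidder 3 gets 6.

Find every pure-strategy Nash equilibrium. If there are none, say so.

For each strategy profile, look for a profitable unilateral deviation.
(Honest, Shade, Honest): Bidder 1 can switch to Aggressive (5 → 6). Not NE.
(Honest, Shade, Aggressive): Bidder 1 can switch to Aggressive (2 → 3). Not NE.
(Honest, Honest, Honest): Bidder 1 gets 8, best alternative 2; Bidder 2 gets 3, best alternative 2; Bidder 3 gets 9, best alternative 4. No profitable deviation — NE.
(Honest, Honest, Aggressive): Bidder 3 can switch to Honest (4 → 9). Not NE.
(Aggressive, Shade, Honest): Bidder 1 gets 6, best alternative 5; Bidder 2 gets 4, best alternative 0; Bidder 3 gets 7, best alternative 1. No profitable deviation — NE.
(Aggressive, Shade, Aggressive): Bidder 3 can switch to Honest (1 → 7). Not NE.
(Aggressive, Honest, Honest): Bidder 1 can switch to Honest (2 → 8). Not NE.
(Aggressive, Honest, Aggressive): Bidder 1 can switch to Honest (3 → 5). Not NE.

Pure-strategy Nash equilibria: (Honest, Honest, Honest), (Aggressive, Shade, Honest)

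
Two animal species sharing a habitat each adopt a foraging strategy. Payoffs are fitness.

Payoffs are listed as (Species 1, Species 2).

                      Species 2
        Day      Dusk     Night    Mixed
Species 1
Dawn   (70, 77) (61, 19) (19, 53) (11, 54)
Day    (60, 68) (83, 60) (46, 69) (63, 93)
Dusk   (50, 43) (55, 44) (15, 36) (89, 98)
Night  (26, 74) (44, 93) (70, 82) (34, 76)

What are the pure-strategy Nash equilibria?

(Dawn, Day) and (Dusk, Mixed)

Species 1 against Day: payoffs 70, 60, 50, 26 → best response Dawn.
Species 1 against Dusk: payoffs 61, 83, 55, 44 → best response Day.
Species 1 against Night: payoffs 19, 46, 15, 70 → best response Night.
Species 1 against Mixed: payoffs 11, 63, 89, 34 → best response Dusk.
Species 2 against Dawn: payoffs 77, 19, 53, 54 → best response Day.
Species 2 against Day: payoffs 68, 60, 69, 93 → best response Mixed.
Species 2 against Dusk: payoffs 43, 44, 36, 98 → best response Mixed.
Species 2 against Night: payoffs 74, 93, 82, 76 → best response Dusk.
Mutual best responses: (Dawn, Day); (Dusk, Mixed).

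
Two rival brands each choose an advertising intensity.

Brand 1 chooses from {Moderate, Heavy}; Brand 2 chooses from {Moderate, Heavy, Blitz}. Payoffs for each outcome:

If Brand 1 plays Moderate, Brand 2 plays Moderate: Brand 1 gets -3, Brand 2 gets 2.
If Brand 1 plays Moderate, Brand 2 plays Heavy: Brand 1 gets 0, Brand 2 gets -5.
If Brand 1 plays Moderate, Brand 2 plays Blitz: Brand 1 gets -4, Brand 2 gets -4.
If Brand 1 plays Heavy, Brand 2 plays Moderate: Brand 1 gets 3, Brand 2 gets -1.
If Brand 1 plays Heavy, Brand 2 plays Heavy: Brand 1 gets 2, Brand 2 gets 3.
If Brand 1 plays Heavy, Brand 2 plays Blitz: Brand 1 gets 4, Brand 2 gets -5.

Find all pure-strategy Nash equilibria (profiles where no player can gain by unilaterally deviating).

Check each profile: it is a Nash equilibrium iff no player can strictly gain by switching unilaterally.
(Moderate, Moderate): Brand 1 can switch to Heavy (-3 → 3). Not NE.
(Moderate, Heavy): Brand 1 can switch to Heavy (0 → 2). Not NE.
(Moderate, Blitz): Brand 1 can switch to Heavy (-4 → 4). Not NE.
(Heavy, Moderate): Brand 2 can switch to Heavy (-1 → 3). Not NE.
(Heavy, Heavy): Brand 1 gets 2, best alternative 0; Brand 2 gets 3, best alternative -1. No profitable deviation — NE.
(Heavy, Blitz): Brand 2 can switch to Moderate (-5 → -1). Not NE.

Pure NE: (Heavy, Heavy)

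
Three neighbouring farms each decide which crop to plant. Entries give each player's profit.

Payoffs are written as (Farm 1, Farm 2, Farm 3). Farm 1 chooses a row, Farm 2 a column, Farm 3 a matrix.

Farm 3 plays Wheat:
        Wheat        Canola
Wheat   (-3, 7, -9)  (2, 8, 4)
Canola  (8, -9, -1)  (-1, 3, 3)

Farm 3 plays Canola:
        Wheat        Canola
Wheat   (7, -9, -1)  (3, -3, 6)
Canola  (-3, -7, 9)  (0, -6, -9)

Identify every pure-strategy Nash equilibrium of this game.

Farm 1 against (Wheat, Wheat): payoffs -3, 8 → best response Canola.
Farm 1 against (Wheat, Canola): payoffs 7, -3 → best response Wheat.
Farm 1 against (Canola, Wheat): payoffs 2, -1 → best response Wheat.
Farm 1 against (Canola, Canola): payoffs 3, 0 → best response Wheat.
Farm 2 against (Wheat, Wheat): payoffs 7, 8 → best response Canola.
Farm 2 against (Wheat, Canola): payoffs -9, -3 → best response Canola.
Farm 2 against (Canola, Wheat): payoffs -9, 3 → best response Canola.
Farm 2 against (Canola, Canola): payoffs -7, -6 → best response Canola.
Farm 3 against (Wheat, Wheat): payoffs -9, -1 → best response Canola.
Farm 3 against (Wheat, Canola): payoffs 4, 6 → best response Canola.
Farm 3 against (Canola, Wheat): payoffs -1, 9 → best response Canola.
Farm 3 against (Canola, Canola): payoffs 3, -9 → best response Wheat.
Mutual best responses: (Wheat, Canola, Canola).

The unique pure-strategy Nash equilibrium is (Wheat, Canola, Canola).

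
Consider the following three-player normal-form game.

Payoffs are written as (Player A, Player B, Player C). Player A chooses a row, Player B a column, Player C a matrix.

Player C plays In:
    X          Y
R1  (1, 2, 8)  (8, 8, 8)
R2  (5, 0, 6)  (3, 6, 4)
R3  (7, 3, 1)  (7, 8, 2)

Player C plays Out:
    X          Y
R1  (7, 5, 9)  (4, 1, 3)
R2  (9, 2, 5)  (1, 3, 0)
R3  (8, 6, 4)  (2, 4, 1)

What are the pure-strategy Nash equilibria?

Player A against (X, In): payoffs 1, 5, 7 → best response R3.
Player A against (X, Out): payoffs 7, 9, 8 → best response R2.
Player A against (Y, In): payoffs 8, 3, 7 → best response R1.
Player A against (Y, Out): payoffs 4, 1, 2 → best response R1.
Player B against (R1, In): payoffs 2, 8 → best response Y.
Player B against (R1, Out): payoffs 5, 1 → best response X.
Player B against (R2, In): payoffs 0, 6 → best response Y.
Player B against (R2, Out): payoffs 2, 3 → best response Y.
Player B against (R3, In): payoffs 3, 8 → best response Y.
Player B against (R3, Out): payoffs 6, 4 → best response X.
Player C against (R1, X): payoffs 8, 9 → best response Out.
Player C against (R1, Y): payoffs 8, 3 → best response In.
Player C against (R2, X): payoffs 6, 5 → best response In.
Player C against (R2, Y): payoffs 4, 0 → best response In.
Player C against (R3, X): payoffs 1, 4 → best response Out.
Player C against (R3, Y): payoffs 2, 1 → best response In.
Mutual best responses: (R1, Y, In).

The unique pure-strategy Nash equilibrium is (R1, Y, In).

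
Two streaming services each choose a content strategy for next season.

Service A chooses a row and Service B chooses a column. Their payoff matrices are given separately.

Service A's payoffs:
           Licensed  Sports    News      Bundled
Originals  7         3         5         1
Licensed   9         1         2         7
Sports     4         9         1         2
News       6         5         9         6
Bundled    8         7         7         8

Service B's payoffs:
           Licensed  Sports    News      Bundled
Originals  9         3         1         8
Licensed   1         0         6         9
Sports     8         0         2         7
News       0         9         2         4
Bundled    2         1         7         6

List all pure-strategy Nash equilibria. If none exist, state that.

For each strategy profile, look for a profitable unilateral deviation.
(Originals, Licensed): Service A can switch to Licensed (7 → 9). Not NE.
(Originals, Sports): Service A can switch to Sports (3 → 9). Not NE.
(Originals, News): Service A can switch to News (5 → 9). Not NE.
(Originals, Bundled): Service A can switch to Licensed (1 → 7). Not NE.
(Licensed, Licensed): Service B can switch to News (1 → 6). Not NE.
(Licensed, Sports): Service A can switch to Originals (1 → 3). Not NE.
(Licensed, News): Service A can switch to Originals (2 → 5). Not NE.
(Licensed, Bundled): Service A can switch to Bundled (7 → 8). Not NE.
(Sports, Licensed): Service A can switch to Originals (4 → 7). Not NE.
(Sports, Sports): Service B can switch to Licensed (0 → 8). Not NE.
(Sports, News): Service A can switch to Originals (1 → 5). Not NE.
(Sports, Bundled): Service A can switch to Licensed (2 → 7). Not NE.
(The remaining 8 profiles each have a profitable deviation by the same check.)

This game has no pure Nash equilibrium.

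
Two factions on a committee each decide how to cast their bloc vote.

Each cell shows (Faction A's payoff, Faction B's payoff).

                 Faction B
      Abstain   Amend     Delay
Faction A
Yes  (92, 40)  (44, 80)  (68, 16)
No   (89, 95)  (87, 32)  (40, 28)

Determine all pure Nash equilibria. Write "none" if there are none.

Faction A against Abstain: payoffs 92, 89 → best response Yes.
Faction A against Amend: payoffs 44, 87 → best response No.
Faction A against Delay: payoffs 68, 40 → best response Yes.
Faction B against Yes: payoffs 40, 80, 16 → best response Amend.
Faction B against No: payoffs 95, 32, 28 → best response Abstain.
No profile is a mutual best response for all players.

No pure-strategy Nash equilibrium.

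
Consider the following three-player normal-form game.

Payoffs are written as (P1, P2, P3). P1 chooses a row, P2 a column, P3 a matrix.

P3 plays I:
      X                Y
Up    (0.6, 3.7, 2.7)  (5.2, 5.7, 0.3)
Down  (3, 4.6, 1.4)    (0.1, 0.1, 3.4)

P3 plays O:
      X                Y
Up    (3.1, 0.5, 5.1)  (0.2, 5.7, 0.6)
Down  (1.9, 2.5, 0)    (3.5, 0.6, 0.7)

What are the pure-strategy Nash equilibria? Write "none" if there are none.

The unique pure-strategy Nash equilibrium is (Down, X, I).

For each player, find the best response to each opponent profile; mutual best responses are the pure NE.
P1 against (X, I): payoffs 0.6, 3 → best response Down.
P1 against (X, O): payoffs 3.1, 1.9 → best response Up.
P1 against (Y, I): payoffs 5.2, 0.1 → best response Up.
P1 against (Y, O): payoffs 0.2, 3.5 → best response Down.
P2 against (Up, I): payoffs 3.7, 5.7 → best response Y.
P2 against (Up, O): payoffs 0.5, 5.7 → best response Y.
P2 against (Down, I): payoffs 4.6, 0.1 → best response X.
P2 against (Down, O): payoffs 2.5, 0.6 → best response X.
P3 against (Up, X): payoffs 2.7, 5.1 → best response O.
P3 against (Up, Y): payoffs 0.3, 0.6 → best response O.
P3 against (Down, X): payoffs 1.4, 0 → best response I.
P3 against (Down, Y): payoffs 3.4, 0.7 → best response I.
Mutual best responses: (Down, X, I).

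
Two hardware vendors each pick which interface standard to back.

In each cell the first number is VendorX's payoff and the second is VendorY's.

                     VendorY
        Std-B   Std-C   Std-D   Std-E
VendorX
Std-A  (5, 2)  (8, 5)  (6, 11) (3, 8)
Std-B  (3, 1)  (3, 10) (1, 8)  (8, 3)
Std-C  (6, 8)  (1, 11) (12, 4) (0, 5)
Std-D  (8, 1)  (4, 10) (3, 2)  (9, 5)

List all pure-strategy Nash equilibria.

(Std-A, Std-B): VendorX can switch to Std-C (5 → 6). Not NE.
(Std-A, Std-C): VendorY can switch to Std-D (5 → 11). Not NE.
(Std-A, Std-D): VendorX can switch to Std-C (6 → 12). Not NE.
(Std-A, Std-E): VendorX can switch to Std-B (3 → 8). Not NE.
(Std-B, Std-B): VendorX can switch to Std-A (3 → 5). Not NE.
(Std-B, Std-C): VendorX can switch to Std-A (3 → 8). Not NE.
(Std-B, Std-D): VendorX can switch to Std-A (1 → 6). Not NE.
(Std-B, Std-E): VendorX can switch to Std-D (8 → 9). Not NE.
(Std-C, Std-B): VendorX can switch to Std-D (6 → 8). Not NE.
(Std-C, Std-C): VendorX can switch to Std-A (1 → 8). Not NE.
(Std-C, Std-D): VendorY can switch to Std-B (4 → 8). Not NE.
(Std-C, Std-E): VendorX can switch to Std-A (0 → 3). Not NE.
(The remaining 4 profiles each have a profitable deviation by the same check.)

There is no pure-strategy Nash equilibrium.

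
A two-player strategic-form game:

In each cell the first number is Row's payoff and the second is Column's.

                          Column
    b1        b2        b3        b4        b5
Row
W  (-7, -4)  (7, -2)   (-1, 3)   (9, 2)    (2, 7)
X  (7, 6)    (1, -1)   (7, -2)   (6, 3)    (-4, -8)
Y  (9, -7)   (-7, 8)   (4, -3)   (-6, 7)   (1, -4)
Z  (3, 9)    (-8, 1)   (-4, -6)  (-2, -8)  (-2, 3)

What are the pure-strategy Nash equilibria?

(W, b5)

Row against b1: payoffs -7, 7, 9, 3 → best response Y.
Row against b2: payoffs 7, 1, -7, -8 → best response W.
Row against b3: payoffs -1, 7, 4, -4 → best response X.
Row against b4: payoffs 9, 6, -6, -2 → best response W.
Row against b5: payoffs 2, -4, 1, -2 → best response W.
Column against W: payoffs -4, -2, 3, 2, 7 → best response b5.
Column against X: payoffs 6, -1, -2, 3, -8 → best response b1.
Column against Y: payoffs -7, 8, -3, 7, -4 → best response b2.
Column against Z: payoffs 9, 1, -6, -8, 3 → best response b1.
Mutual best responses: (W, b5).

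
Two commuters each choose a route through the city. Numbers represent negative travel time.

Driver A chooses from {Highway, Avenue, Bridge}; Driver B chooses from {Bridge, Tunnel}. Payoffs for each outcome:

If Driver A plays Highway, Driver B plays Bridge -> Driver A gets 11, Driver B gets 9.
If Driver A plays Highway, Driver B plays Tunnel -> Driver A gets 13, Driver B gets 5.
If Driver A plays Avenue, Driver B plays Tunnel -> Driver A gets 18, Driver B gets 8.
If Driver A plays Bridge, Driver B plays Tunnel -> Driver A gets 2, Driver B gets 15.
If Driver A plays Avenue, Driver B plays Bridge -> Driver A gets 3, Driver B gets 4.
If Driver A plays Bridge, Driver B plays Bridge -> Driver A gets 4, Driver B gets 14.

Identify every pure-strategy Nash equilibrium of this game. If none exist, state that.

For each strategy profile, look for a profitable unilateral deviation.
(Highway, Bridge): Driver A gets 11, best alternative 4; Driver B gets 9, best alternative 5. No profitable deviation — NE.
(Highway, Tunnel): Driver A can switch to Avenue (13 → 18). Not NE.
(Avenue, Bridge): Driver A can switch to Highway (3 → 11). Not NE.
(Avenue, Tunnel): Driver A gets 18, best alternative 13; Driver B gets 8, best alternative 4. No profitable deviation — NE.
(Bridge, Bridge): Driver A can switch to Highway (4 → 11). Not NE.
(Bridge, Tunnel): Driver A can switch to Highway (2 → 13). Not NE.

The pure Nash equilibria are (Highway, Bridge); (Avenue, Tunnel).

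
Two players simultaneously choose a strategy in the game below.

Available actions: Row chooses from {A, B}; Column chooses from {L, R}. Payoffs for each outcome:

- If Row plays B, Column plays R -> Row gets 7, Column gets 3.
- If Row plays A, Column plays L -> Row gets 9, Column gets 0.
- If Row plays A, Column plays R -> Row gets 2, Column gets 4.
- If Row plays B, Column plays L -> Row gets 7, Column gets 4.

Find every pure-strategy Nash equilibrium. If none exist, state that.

Row against L: payoffs 9, 7 → best response A.
Row against R: payoffs 2, 7 → best response B.
Column against A: payoffs 0, 4 → best response R.
Column against B: payoffs 4, 3 → best response L.
No profile is a mutual best response for all players.

none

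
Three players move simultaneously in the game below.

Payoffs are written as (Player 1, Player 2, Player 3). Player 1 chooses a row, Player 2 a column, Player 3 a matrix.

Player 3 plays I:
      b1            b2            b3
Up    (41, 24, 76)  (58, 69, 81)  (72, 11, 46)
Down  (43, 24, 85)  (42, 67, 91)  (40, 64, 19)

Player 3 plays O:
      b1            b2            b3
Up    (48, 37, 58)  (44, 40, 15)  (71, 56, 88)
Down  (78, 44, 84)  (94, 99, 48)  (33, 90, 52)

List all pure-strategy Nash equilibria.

Mark each player's best response to every combination of opponents' strategies; a profile where every player is best-responding is a pure Nash equilibrium.
Player 1 against (b1, I): payoffs 41, 43 → best response Down.
Player 1 against (b1, O): payoffs 48, 78 → best response Down.
Player 1 against (b2, I): payoffs 58, 42 → best response Up.
Player 1 against (b2, O): payoffs 44, 94 → best response Down.
Player 1 against (b3, I): payoffs 72, 40 → best response Up.
Player 1 against (b3, O): payoffs 71, 33 → best response Up.
Player 2 against (Up, I): payoffs 24, 69, 11 → best response b2.
Player 2 against (Up, O): payoffs 37, 40, 56 → best response b3.
Player 2 against (Down, I): payoffs 24, 67, 64 → best response b2.
Player 2 against (Down, O): payoffs 44, 99, 90 → best response b2.
Player 3 against (Up, b1): payoffs 76, 58 → best response I.
Player 3 against (Up, b2): payoffs 81, 15 → best response I.
Player 3 against (Up, b3): payoffs 46, 88 → best response O.
Player 3 against (Down, b1): payoffs 85, 84 → best response I.
Player 3 against (Down, b2): payoffs 91, 48 → best response I.
Player 3 against (Down, b3): payoffs 19, 52 → best response O.
Mutual best responses: (Up, b2, I); (Up, b3, O).

(Up, b2, I) and (Up, b3, O)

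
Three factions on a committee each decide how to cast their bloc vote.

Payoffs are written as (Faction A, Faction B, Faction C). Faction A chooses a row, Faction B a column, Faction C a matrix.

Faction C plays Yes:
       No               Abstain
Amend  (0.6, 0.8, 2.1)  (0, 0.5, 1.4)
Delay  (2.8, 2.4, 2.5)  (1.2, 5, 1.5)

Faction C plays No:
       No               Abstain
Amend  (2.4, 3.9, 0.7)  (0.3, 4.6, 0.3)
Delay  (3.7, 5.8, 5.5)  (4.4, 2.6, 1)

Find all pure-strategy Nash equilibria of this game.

(Delay, No, No) and (Delay, Abstain, Yes)

For each strategy profile, look for a profitable unilateral deviation.
(Amend, No, Yes): Faction A can switch to Delay (0.6 → 2.8). Not NE.
(Amend, No, No): Faction A can switch to Delay (2.4 → 3.7). Not NE.
(Amend, Abstain, Yes): Faction A can switch to Delay (0 → 1.2). Not NE.
(Amend, Abstain, No): Faction A can switch to Delay (0.3 → 4.4). Not NE.
(Delay, No, Yes): Faction B can switch to Abstain (2.4 → 5). Not NE.
(Delay, No, No): Faction A gets 3.7, best alternative 2.4; Faction B gets 5.8, best alternative 2.6; Faction C gets 5.5, best alternative 2.5. No profitable deviation — NE.
(Delay, Abstain, Yes): Faction A gets 1.2, best alternative 0; Faction B gets 5, best alternative 2.4; Faction C gets 1.5, best alternative 1. No profitable deviation — NE.
(Delay, Abstain, No): Faction B can switch to No (2.6 → 5.8). Not NE.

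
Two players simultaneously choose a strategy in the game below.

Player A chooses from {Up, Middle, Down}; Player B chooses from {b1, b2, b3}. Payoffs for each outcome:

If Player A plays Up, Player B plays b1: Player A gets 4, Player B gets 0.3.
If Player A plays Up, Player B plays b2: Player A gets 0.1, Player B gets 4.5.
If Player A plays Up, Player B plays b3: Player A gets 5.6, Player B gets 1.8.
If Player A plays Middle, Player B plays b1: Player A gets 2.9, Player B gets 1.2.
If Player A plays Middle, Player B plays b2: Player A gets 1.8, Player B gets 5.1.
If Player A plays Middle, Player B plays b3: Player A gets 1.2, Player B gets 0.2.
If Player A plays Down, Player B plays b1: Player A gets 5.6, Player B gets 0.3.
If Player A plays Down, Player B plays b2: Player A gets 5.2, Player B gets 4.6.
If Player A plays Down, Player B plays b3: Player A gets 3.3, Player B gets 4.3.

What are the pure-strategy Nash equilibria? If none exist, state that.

The unique pure-strategy Nash equilibrium is (Down, b2).

Player A against b1: payoffs 4, 2.9, 5.6 → best response Down.
Player A against b2: payoffs 0.1, 1.8, 5.2 → best response Down.
Player A against b3: payoffs 5.6, 1.2, 3.3 → best response Up.
Player B against Up: payoffs 0.3, 4.5, 1.8 → best response b2.
Player B against Middle: payoffs 1.2, 5.1, 0.2 → best response b2.
Player B against Down: payoffs 0.3, 4.6, 4.3 → best response b2.
Mutual best responses: (Down, b2).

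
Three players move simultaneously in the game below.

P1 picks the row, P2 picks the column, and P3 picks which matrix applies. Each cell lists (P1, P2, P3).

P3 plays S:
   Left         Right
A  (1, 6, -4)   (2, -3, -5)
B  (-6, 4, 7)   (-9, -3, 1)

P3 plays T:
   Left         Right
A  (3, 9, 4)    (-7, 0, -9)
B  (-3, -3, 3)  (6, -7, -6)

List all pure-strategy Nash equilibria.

(A, Left, T)

(A, Left, S): P3 can switch to T (-4 → 4). Not NE.
(A, Left, T): P1 gets 3, best alternative -3; P2 gets 9, best alternative 0; P3 gets 4, best alternative -4. No profitable deviation — NE.
(A, Right, S): P2 can switch to Left (-3 → 6). Not NE.
(A, Right, T): P1 can switch to B (-7 → 6). Not NE.
(B, Left, S): P1 can switch to A (-6 → 1). Not NE.
(B, Left, T): P1 can switch to A (-3 → 3). Not NE.
(B, Right, S): P1 can switch to A (-9 → 2). Not NE.
(B, Right, T): P2 can switch to Left (-7 → -3). Not NE.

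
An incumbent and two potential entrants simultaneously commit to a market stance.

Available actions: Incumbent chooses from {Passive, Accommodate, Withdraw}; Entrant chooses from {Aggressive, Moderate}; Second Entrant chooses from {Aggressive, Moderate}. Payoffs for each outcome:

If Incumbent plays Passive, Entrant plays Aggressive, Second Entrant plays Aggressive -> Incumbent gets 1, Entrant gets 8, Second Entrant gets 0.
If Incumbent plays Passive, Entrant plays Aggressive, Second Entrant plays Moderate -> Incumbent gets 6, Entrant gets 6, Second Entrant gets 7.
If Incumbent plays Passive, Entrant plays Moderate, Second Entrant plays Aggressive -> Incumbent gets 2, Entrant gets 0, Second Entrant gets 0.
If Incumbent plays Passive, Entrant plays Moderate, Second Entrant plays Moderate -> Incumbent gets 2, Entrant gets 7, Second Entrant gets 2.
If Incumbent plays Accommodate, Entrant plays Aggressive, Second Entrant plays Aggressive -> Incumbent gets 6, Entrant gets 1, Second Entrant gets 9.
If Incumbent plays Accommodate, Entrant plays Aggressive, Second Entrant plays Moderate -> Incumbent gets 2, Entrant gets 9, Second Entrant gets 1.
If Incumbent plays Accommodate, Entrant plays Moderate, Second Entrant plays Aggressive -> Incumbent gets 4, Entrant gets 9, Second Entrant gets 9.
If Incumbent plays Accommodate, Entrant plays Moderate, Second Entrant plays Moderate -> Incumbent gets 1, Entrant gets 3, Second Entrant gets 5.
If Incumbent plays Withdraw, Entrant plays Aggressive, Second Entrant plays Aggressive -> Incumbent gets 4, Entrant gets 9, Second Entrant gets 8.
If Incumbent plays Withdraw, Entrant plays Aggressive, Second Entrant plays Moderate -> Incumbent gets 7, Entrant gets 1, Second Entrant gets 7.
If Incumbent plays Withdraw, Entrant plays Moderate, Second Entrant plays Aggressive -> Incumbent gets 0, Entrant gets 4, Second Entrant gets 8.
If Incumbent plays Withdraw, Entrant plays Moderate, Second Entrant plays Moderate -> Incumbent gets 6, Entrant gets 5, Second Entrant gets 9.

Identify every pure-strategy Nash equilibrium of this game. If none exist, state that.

Pure-strategy Nash equilibria: (Accommodate, Moderate, Aggressive), (Withdraw, Moderate, Moderate)

(Passive, Aggressive, Aggressive): Incumbent can switch to Accommodate (1 → 6). Not NE.
(Passive, Aggressive, Moderate): Incumbent can switch to Withdraw (6 → 7). Not NE.
(Passive, Moderate, Aggressive): Incumbent can switch to Accommodate (2 → 4). Not NE.
(Passive, Moderate, Moderate): Incumbent can switch to Withdraw (2 → 6). Not NE.
(Accommodate, Aggressive, Aggressive): Entrant can switch to Moderate (1 → 9). Not NE.
(Accommodate, Aggressive, Moderate): Incumbent can switch to Passive (2 → 6). Not NE.
(Accommodate, Moderate, Aggressive): Incumbent gets 4, best alternative 2; Entrant gets 9, best alternative 1; Second Entrant gets 9, best alternative 5. No profitable deviation — NE.
(Accommodate, Moderate, Moderate): Incumbent can switch to Passive (1 → 2). Not NE.
(Withdraw, Aggressive, Aggressive): Incumbent can switch to Accommodate (4 → 6). Not NE.
(Withdraw, Aggressive, Moderate): Entrant can switch to Moderate (1 → 5). Not NE.
(Withdraw, Moderate, Aggressive): Incumbent can switch to Passive (0 → 2). Not NE.
(Withdraw, Moderate, Moderate): Incumbent gets 6, best alternative 2; Entrant gets 5, best alternative 1; Second Entrant gets 9, best alternative 8. No profitable deviation — NE.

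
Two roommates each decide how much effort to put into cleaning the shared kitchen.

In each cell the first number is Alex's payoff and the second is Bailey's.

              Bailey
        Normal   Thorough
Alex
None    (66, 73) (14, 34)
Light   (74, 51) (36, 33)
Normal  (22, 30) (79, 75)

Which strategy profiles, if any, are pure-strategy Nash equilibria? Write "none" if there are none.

Mark each player's best response to every combination of opponents' strategies; a profile where every player is best-responding is a pure Nash equilibrium.
Alex against Normal: payoffs 66, 74, 22 → best response Light.
Alex against Thorough: payoffs 14, 36, 79 → best response Normal.
Bailey against None: payoffs 73, 34 → best response Normal.
Bailey against Light: payoffs 51, 33 → best response Normal.
Bailey against Normal: payoffs 30, 75 → best response Thorough.
Mutual best responses: (Light, Normal); (Normal, Thorough).

Pure-strategy Nash equilibria: (Light, Normal) and (Normal, Thorough)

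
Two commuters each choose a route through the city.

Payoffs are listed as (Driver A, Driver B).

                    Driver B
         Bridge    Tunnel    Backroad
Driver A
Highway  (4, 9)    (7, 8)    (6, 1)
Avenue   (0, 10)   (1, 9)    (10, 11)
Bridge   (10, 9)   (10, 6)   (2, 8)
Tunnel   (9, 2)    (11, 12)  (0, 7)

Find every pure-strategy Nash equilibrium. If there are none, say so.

Check each profile: it is a Nash equilibrium iff no player can strictly gain by switching unilaterally.
(Highway, Bridge): Driver A can switch to Bridge (4 → 10). Not NE.
(Highway, Tunnel): Driver A can switch to Bridge (7 → 10). Not NE.
(Highway, Backroad): Driver A can switch to Avenue (6 → 10). Not NE.
(Avenue, Bridge): Driver A can switch to Highway (0 → 4). Not NE.
(Avenue, Tunnel): Driver A can switch to Highway (1 → 7). Not NE.
(Avenue, Backroad): Driver A gets 10, best alternative 6; Driver B gets 11, best alternative 10. No profitable deviation — NE.
(Bridge, Bridge): Driver A gets 10, best alternative 9; Driver B gets 9, best alternative 8. No profitable deviation — NE.
(Bridge, Tunnel): Driver A can switch to Tunnel (10 → 11). Not NE.
(Bridge, Backroad): Driver A can switch to Highway (2 → 6). Not NE.
(Tunnel, Bridge): Driver A can switch to Bridge (9 → 10). Not NE.
(Tunnel, Tunnel): Driver A gets 11, best alternative 10; Driver B gets 12, best alternative 7. No profitable deviation — NE.
(Tunnel, Backroad): Driver A can switch to Highway (0 → 6). Not NE.

(Avenue, Backroad) and (Bridge, Bridge) and (Tunnel, Tunnel)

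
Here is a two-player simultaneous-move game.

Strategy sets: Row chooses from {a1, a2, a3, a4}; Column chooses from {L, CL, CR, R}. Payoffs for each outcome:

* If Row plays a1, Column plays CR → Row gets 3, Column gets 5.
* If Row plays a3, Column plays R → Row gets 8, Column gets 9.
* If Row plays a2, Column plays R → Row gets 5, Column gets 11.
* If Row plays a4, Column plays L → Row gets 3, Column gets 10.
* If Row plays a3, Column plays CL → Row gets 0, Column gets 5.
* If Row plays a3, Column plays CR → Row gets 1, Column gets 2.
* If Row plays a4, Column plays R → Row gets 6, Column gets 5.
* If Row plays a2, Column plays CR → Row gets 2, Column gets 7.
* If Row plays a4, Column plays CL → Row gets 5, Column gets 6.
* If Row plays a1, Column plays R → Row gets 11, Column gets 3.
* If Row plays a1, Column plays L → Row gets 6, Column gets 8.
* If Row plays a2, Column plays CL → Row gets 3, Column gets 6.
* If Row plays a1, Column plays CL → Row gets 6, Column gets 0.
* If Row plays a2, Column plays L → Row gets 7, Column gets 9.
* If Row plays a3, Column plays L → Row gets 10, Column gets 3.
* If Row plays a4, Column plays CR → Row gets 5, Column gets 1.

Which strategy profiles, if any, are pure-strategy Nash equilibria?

(a1, L): Row can switch to a2 (6 → 7). Not NE.
(a1, CL): Column can switch to L (0 → 8). Not NE.
(a1, CR): Row can switch to a4 (3 → 5). Not NE.
(a1, R): Column can switch to L (3 → 8). Not NE.
(a2, L): Row can switch to a3 (7 → 10). Not NE.
(a2, CL): Row can switch to a1 (3 → 6). Not NE.
(a2, CR): Row can switch to a1 (2 → 3). Not NE.
(a2, R): Row can switch to a1 (5 → 11). Not NE.
(The remaining 8 profiles each have a profitable deviation by the same check.)

This game has no pure Nash equilibrium.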